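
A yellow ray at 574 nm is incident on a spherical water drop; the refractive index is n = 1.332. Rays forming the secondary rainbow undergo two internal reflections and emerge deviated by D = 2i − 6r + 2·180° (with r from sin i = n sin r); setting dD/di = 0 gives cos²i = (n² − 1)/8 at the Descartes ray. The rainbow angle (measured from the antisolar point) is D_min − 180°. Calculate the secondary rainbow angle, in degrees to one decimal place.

cos²i = (1.77422 − 1)/8 = 0.09678; i = arccos(0.31109) = 71.875°.
sin r = sin 71.875°/1.332 = 0.71350; r = 45.520°.
D_min = 2·71.875° − 6·45.520° + 360° = 230.628°.
Rainbow angle = D_min − 180° = 50.628°.

50.6°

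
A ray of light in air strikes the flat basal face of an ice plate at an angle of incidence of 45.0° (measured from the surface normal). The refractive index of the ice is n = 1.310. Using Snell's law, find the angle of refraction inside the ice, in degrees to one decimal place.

Snell: sin θ_r = sin θ_i / n = sin 45.0° / 1.310 = 0.7071 / 1.310 = 0.5398.
θ_r = arcsin(0.5398) = 32.67°.

32.7°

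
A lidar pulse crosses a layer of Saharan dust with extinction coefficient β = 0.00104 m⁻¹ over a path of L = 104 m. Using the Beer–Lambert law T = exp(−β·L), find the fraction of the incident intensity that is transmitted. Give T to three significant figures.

τ = β·L = 0.00104 × 104 = 0.1082.
T = exp(−0.1082) = 0.8975.

0.897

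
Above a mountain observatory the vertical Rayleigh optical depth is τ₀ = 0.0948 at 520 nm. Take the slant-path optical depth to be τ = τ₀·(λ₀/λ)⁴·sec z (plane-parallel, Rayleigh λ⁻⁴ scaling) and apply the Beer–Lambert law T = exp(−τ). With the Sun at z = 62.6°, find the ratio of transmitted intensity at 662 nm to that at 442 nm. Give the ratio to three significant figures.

Airmass: sec 62.6° = 2.1730.
τ(662 nm) = 0.0948 × (520/662)⁴ × 2.1730 = 0.0948 × 0.3807 × 2.1730 = 0.0784.
τ(442 nm) = 0.0948 × (520/442)⁴ × 2.1730 = 0.0948 × 1.9157 × 2.1730 = 0.3946.
T(662)/T(442) = exp(τ_B − τ_A) = exp(0.3162) = 1.3719.

1.37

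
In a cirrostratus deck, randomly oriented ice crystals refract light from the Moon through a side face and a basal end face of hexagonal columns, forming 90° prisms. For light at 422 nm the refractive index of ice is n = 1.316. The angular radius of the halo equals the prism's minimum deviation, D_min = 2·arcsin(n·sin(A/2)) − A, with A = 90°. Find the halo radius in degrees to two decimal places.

n·sin(A/2) = 1.316 × sin 45° = 1.316 × 0.7071 = 0.9306.
D_min = 2·arcsin(0.9306) − 90° = 2 × 68.521° − 90° = 47.042°.

47.04°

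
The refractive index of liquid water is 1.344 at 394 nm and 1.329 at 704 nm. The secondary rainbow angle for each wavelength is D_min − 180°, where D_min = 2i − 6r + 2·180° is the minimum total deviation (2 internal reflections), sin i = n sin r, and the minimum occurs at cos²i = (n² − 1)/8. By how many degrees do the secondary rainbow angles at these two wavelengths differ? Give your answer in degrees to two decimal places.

3.90°

At 394 nm (n = 1.344): cos²i = 0.10079 → i = 71.490°, r = 44.874°, D_min = 233.733°, rainbow angle = 53.733°.
At 704 nm (n = 1.329): cos²i = 0.09578 → i = 71.972°, r = 45.685°, D_min = 229.837°, rainbow angle = 49.837°.
Angular width = |53.733° − 49.837°| = 3.896°.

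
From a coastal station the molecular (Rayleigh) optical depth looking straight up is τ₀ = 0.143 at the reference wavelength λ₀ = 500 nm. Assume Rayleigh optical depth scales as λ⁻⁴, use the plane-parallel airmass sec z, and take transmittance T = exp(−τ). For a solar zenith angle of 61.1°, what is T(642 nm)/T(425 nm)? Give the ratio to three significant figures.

1.58

Airmass: sec 61.1° = 2.0692.
τ(642 nm) = 0.143 × (500/642)⁴ × 2.0692 = 0.143 × 0.3679 × 2.0692 = 0.1089.
τ(425 nm) = 0.143 × (500/425)⁴ × 2.0692 = 0.143 × 1.9157 × 2.0692 = 0.5668.
T(642)/T(425) = exp(τ_B − τ_A) = exp(0.4580) = 1.5809.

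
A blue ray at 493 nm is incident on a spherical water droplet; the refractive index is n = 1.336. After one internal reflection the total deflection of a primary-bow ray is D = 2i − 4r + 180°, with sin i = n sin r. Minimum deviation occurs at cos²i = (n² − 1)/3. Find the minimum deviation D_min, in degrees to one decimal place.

cos²i = (1.78490 − 1)/3 = 0.26163; i = arccos(0.51150) = 59.236°.
sin r = sin 59.236°/1.336 = 0.64318; r = 40.029°.
D_min = 2·59.236° − 4·40.029° + 180° = 138.356°.

138.4°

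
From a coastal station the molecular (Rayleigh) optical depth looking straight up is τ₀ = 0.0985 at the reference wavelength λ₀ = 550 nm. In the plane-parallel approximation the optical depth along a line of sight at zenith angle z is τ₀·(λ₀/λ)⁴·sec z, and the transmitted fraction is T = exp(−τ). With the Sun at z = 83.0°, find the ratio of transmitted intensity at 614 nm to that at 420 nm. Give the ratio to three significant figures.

Airmass: sec 83.0° = 8.2055.
τ(614 nm) = 0.0985 × (550/614)⁴ × 8.2055 = 0.0985 × 0.6438 × 8.2055 = 0.5204.
τ(420 nm) = 0.0985 × (550/420)⁴ × 8.2055 = 0.0985 × 2.9407 × 8.2055 = 2.3768.
T(614)/T(420) = exp(τ_B − τ_A) = exp(1.8564) = 6.4009.

6.40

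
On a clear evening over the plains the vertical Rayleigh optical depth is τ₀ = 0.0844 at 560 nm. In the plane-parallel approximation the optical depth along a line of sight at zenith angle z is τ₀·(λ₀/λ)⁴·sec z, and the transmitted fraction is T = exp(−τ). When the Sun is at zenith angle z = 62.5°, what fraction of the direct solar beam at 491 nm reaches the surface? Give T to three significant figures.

0.734

sec 62.5° = 2.1657.
τ = 0.0844 × (560/491)⁴ × 2.1657 = 0.0844 × 1.6921 × 2.1657 = 0.3093.
T = exp(−0.3093) = 0.7340.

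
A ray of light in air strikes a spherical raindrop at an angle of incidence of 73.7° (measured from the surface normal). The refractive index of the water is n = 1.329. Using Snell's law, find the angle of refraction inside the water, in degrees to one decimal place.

Snell: sin θ_r = sin θ_i / n = sin 73.7° / 1.329 = 0.9598 / 1.329 = 0.7222.
θ_r = arcsin(0.7222) = 46.24°.

46.2°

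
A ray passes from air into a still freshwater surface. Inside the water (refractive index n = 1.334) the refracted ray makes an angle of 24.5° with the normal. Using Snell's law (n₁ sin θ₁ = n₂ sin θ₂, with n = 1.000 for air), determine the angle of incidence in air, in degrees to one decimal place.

Snell: sin θ_i = n · sin θ_r = 1.334 × sin 24.5° = 1.334 × 0.4147 = 0.5532.
θ_i = arcsin(0.5532) = 33.59°.

33.6°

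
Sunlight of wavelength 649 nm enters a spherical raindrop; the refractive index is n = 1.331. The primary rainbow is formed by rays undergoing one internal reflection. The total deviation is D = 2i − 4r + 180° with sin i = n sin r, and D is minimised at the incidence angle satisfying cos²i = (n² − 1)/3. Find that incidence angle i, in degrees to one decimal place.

cos²i = (1.331² − 1)/3 = (1.77156 − 1)/3 = 0.25719.
cos i = 0.50714, so i = 59.527°.

59.5°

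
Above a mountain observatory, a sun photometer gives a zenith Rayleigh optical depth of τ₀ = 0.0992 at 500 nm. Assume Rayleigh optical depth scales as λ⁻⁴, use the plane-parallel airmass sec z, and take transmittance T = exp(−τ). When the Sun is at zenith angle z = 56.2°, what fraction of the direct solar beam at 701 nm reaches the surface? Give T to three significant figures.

sec 56.2° = 1.7976.
τ = 0.0992 × (500/701)⁴ × 1.7976 = 0.0992 × 0.2588 × 1.7976 = 0.0462.
T = exp(−0.0462) = 0.9549.

0.955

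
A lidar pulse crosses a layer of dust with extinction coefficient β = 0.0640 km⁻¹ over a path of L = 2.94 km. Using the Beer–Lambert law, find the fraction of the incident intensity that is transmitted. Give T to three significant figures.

0.828

τ = β·L = 0.0640 × 2.94 = 0.1882.
T = exp(−0.1882) = 0.8285.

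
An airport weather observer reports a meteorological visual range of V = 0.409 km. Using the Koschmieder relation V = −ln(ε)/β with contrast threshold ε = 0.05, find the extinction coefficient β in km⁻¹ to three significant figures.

7.32 km⁻¹

β = −ln(0.05) / V = 2.996 / 0.409 = 7.3245 km⁻¹.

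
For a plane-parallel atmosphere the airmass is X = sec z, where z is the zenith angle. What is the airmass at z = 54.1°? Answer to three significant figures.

X = sec z = 1/cos 54.1° = 1/0.5864 = 1.7054.

1.71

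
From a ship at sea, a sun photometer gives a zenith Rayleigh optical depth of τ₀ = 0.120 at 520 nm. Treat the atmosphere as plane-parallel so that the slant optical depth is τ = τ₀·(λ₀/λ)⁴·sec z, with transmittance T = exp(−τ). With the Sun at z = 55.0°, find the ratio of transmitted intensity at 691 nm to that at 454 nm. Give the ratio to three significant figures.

Airmass: sec 55.0° = 1.7434.
τ(691 nm) = 0.120 × (520/691)⁴ × 1.7434 = 0.120 × 0.3207 × 1.7434 = 0.0671.
τ(454 nm) = 0.120 × (520/454)⁴ × 1.7434 = 0.120 × 1.7210 × 1.7434 = 0.3601.
T(691)/T(454) = exp(τ_B − τ_A) = exp(0.2930) = 1.3404.

1.34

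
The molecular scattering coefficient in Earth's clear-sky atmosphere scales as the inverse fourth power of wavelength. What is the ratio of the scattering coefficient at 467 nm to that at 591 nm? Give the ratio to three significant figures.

2.56

Rayleigh scattering ∝ λ⁻⁴, so the ratio of coefficients is the inverse fourth power of the wavelength ratio.
σ(467)/σ(591) = (591/467)⁴ = (1.2655)⁴ = 2.565.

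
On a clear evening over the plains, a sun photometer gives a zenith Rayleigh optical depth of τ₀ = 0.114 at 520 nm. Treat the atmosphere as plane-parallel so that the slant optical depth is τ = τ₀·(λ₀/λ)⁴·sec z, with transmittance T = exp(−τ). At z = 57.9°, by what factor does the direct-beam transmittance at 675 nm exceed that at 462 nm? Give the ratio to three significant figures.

Airmass: sec 57.9° = 1.8818.
τ(675 nm) = 0.114 × (520/675)⁴ × 1.8818 = 0.114 × 0.3522 × 1.8818 = 0.0756.
τ(462 nm) = 0.114 × (520/462)⁴ × 1.8818 = 0.114 × 1.6049 × 1.8818 = 0.3443.
T(675)/T(462) = exp(τ_B − τ_A) = exp(0.2687) = 1.3083.

1.31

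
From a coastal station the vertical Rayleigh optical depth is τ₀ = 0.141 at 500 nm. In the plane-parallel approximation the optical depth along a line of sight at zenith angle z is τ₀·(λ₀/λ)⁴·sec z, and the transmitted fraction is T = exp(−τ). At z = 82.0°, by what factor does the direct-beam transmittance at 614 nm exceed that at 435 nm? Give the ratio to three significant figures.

3.75

Airmass: sec 82.0° = 7.1853.
τ(614 nm) = 0.141 × (500/614)⁴ × 7.1853 = 0.141 × 0.4398 × 7.1853 = 0.4455.
τ(435 nm) = 0.141 × (500/435)⁴ × 7.1853 = 0.141 × 1.7455 × 7.1853 = 1.7684.
T(614)/T(435) = exp(τ_B − τ_A) = exp(1.3229) = 3.7543.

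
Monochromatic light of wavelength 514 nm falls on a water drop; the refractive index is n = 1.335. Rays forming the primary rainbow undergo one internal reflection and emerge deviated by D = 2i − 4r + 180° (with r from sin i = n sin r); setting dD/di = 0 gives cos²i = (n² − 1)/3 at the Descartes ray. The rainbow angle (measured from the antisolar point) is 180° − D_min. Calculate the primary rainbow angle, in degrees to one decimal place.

41.8°

cos²i = (1.78222 − 1)/3 = 0.26074; i = arccos(0.51063) = 59.294°.
sin r = sin 59.294°/1.335 = 0.64405; r = 40.094°.
D_min = 2·59.294° − 4·40.094° + 180° = 138.212°.
Rainbow angle = 180° − D_min = 41.788°.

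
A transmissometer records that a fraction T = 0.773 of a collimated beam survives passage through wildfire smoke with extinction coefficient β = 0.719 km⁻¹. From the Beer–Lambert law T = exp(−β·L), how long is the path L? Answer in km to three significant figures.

Beer–Lambert: T = exp(−βL) ⇒ L = −ln(T)/β = −ln(0.773)/0.719 = 0.2575/0.719 = 0.3581 km.

0.358 km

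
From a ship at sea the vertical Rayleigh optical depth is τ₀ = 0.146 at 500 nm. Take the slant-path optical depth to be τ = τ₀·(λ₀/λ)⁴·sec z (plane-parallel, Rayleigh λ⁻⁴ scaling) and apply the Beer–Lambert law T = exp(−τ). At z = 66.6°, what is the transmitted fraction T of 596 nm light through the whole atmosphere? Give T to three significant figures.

sec 66.6° = 2.5180.
τ = 0.146 × (500/596)⁴ × 2.5180 = 0.146 × 0.4953 × 2.5180 = 0.1821.
T = exp(−0.1821) = 0.8335.

0.834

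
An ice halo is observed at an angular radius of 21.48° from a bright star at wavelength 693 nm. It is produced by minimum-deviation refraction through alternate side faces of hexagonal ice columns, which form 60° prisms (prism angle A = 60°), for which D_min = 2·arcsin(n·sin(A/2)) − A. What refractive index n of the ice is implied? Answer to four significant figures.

Rearranging: n = sin((D_min + A)/2) / sin(A/2).
(D_min + A)/2 = (21.48° + 60°)/2 = 40.740°.
n = sin 40.740° / sin 30° = 0.6526 / 0.5000 = 1.3053.

1.305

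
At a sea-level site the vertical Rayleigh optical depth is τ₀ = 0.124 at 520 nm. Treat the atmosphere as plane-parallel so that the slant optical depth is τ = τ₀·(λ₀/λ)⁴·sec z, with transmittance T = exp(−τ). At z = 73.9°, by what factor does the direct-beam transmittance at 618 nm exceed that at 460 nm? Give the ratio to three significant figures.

1.66

Airmass: sec 73.9° = 3.6060.
τ(618 nm) = 0.124 × (520/618)⁴ × 3.6060 = 0.124 × 0.5013 × 3.6060 = 0.2241.
τ(460 nm) = 0.124 × (520/460)⁴ × 3.6060 = 0.124 × 1.6330 × 3.6060 = 0.7302.
T(618)/T(460) = exp(τ_B − τ_A) = exp(0.5060) = 1.6587.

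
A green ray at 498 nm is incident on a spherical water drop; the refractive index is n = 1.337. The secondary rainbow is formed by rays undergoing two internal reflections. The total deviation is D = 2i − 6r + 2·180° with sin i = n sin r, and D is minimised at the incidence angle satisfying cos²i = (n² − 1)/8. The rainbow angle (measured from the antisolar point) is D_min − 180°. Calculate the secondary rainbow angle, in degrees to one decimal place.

cos²i = (1.78757 − 1)/8 = 0.09845; i = arccos(0.31376) = 71.714°.
sin r = sin 71.714°/1.337 = 0.71017; r = 45.249°.
D_min = 2·71.714° − 6·45.249° + 360° = 231.934°.
Rainbow angle = D_min − 180° = 51.934°.

51.9°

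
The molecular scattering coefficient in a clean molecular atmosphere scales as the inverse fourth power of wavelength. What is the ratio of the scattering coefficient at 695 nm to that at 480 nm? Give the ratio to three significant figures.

0.228

Rayleigh scattering ∝ λ⁻⁴, so the ratio of coefficients is the inverse fourth power of the wavelength ratio.
σ(695)/σ(480) = (480/695)⁴ = (0.6906)⁴ = 0.2275.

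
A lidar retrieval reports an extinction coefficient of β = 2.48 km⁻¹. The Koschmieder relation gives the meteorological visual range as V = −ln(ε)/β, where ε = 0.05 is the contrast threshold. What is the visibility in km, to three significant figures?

V = −ln(0.05) / 2.48 = 2.996 / 2.48 = 1.2080 km.

1.21 km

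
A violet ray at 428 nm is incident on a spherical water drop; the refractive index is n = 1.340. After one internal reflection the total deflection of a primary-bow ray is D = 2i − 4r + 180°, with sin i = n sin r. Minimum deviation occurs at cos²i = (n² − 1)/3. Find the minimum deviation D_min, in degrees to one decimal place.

cos²i = (1.79560 − 1)/3 = 0.26520; i = arccos(0.51498) = 59.004°.
sin r = sin 59.004°/1.340 = 0.63971; r = 39.770°.
D_min = 2·59.004° − 4·39.770° + 180° = 138.929°.

138.9°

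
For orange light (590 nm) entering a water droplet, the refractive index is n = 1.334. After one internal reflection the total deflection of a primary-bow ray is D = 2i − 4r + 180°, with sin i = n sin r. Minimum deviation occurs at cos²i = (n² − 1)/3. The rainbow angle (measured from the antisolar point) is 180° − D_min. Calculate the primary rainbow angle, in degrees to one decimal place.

cos²i = (1.77956 − 1)/3 = 0.25985; i = arccos(0.50976) = 59.352°.
sin r = sin 59.352°/1.334 = 0.64492; r = 40.159°.
D_min = 2·59.352° − 4·40.159° + 180° = 138.067°.
Rainbow angle = 180° − D_min = 41.933°.

41.9°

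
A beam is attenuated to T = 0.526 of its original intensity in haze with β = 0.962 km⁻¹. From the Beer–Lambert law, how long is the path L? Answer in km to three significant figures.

Beer–Lambert: T = exp(−βL) ⇒ L = −ln(T)/β = −ln(0.526)/0.962 = 0.6425/0.962 = 0.6678 km.

0.668 km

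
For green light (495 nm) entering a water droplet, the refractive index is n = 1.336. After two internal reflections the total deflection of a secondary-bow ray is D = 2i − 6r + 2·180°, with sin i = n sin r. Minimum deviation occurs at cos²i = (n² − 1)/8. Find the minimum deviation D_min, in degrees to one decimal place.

cos²i = (1.78490 − 1)/8 = 0.09811; i = arccos(0.31323) = 71.746°.
sin r = sin 71.746°/1.336 = 0.71084; r = 45.303°.
D_min = 2·71.746° − 6·45.303° + 360° = 231.674°.

231.7°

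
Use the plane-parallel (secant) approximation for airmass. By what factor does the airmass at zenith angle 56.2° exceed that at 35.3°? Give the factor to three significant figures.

X(56.2°)/X(35.3°) = sec 56.2° / sec 35.3° = cos 35.3° / cos 56.2° = 0.8161/0.5563 = 1.4671.

1.47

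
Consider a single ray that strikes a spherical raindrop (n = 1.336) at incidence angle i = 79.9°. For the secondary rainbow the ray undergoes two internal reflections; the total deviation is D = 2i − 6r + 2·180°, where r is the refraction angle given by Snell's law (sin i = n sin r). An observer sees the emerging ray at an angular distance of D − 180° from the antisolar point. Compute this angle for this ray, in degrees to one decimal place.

sin r = sin 79.9° / 1.336 = 0.9845/1.336 = 0.7369; r = 47.47°.
D = 2·79.9° − 6·47.47° + 2·180° = 159.80° − 284.81° + 360° = 234.99°.
Angle from antisolar point = D − 180° = 54.99°.

55.0°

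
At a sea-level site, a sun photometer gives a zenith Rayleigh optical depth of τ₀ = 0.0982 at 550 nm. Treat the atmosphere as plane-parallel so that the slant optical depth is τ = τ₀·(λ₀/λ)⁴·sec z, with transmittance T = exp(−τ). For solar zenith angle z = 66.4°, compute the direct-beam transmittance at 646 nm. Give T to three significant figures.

0.879

sec 66.4° = 2.4978.
τ = 0.0982 × (550/646)⁴ × 2.4978 = 0.0982 × 0.5254 × 2.4978 = 0.1289.
T = exp(−0.1289) = 0.8791.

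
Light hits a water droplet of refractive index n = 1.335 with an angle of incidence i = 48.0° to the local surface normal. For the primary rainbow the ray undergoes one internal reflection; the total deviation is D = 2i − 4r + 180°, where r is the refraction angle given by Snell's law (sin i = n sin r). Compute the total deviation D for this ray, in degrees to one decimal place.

140.7°

sin r = sin 48.0° / 1.335 = 0.7431/1.335 = 0.5567; r = 33.83°.
D = 2·48.0° − 4·33.83° + 180° = 96.00° − 135.30° + 180° = 140.70°.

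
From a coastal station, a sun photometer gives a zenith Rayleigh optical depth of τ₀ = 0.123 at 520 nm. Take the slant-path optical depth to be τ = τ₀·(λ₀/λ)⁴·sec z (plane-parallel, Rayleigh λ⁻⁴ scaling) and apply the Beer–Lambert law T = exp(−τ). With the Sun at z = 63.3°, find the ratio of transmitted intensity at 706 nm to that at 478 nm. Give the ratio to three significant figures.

Airmass: sec 63.3° = 2.2256.
τ(706 nm) = 0.123 × (520/706)⁴ × 2.2256 = 0.123 × 0.2943 × 2.2256 = 0.0806.
τ(478 nm) = 0.123 × (520/478)⁴ × 2.2256 = 0.123 × 1.4006 × 2.2256 = 0.3834.
T(706)/T(478) = exp(τ_B − τ_A) = exp(0.3028) = 1.3537.

1.35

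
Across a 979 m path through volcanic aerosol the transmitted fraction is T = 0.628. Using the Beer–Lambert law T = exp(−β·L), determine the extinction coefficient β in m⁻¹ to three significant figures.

0.000475 m⁻¹

Beer–Lambert: T = exp(−βL) ⇒ β = −ln(T)/L = −ln(0.628)/979 = 0.4652/979 = 0.0004752 m⁻¹.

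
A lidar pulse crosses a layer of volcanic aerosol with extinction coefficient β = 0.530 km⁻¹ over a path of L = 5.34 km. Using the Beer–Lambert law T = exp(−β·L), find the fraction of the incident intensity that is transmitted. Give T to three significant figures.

0.0590

τ = β·L = 0.530 × 5.34 = 2.8302.
T = exp(−2.8302) = 0.0590.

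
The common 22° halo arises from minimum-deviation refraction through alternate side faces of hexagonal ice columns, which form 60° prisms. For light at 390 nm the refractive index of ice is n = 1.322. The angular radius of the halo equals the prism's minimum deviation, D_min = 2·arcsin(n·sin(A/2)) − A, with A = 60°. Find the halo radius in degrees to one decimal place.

n·sin(A/2) = 1.322 × sin 30° = 1.322 × 0.5000 = 0.6610.
D_min = 2·arcsin(0.6610) − 60° = 2 × 41.376° − 60° = 22.752°.

22.8°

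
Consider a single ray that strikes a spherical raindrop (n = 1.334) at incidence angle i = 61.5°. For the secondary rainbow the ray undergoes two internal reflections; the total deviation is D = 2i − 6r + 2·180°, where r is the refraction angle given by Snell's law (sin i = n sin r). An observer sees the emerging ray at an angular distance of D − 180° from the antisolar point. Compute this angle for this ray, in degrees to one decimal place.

sin r = sin 61.5° / 1.334 = 0.8788/1.334 = 0.6588; r = 41.21°.
D = 2·61.5° − 6·41.21° + 2·180° = 123.00° − 247.24° + 360° = 235.76°.
Angle from antisolar point = D − 180° = 55.76°.

55.8°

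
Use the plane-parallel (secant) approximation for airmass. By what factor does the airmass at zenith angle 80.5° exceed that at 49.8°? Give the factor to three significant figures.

X(80.5°)/X(49.8°) = sec 80.5° / sec 49.8° = cos 49.8° / cos 80.5° = 0.6455/0.1650 = 3.9107.

3.91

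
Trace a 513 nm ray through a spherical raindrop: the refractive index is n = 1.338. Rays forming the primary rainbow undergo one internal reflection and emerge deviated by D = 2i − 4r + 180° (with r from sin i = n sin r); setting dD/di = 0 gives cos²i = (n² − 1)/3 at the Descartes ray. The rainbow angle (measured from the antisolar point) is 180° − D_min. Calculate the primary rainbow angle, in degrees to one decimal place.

cos²i = (1.79024 − 1)/3 = 0.26341; i = arccos(0.51324) = 59.120°.
sin r = sin 59.120°/1.338 = 0.64144; r = 39.899°.
D_min = 2·59.120° − 4·39.899° + 180° = 138.643°.
Rainbow angle = 180° − D_min = 41.357°.

41.4°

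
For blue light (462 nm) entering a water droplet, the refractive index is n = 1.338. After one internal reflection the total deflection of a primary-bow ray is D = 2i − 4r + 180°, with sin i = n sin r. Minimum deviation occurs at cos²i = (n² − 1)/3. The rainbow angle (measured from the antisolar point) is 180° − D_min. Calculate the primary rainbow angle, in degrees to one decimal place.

41.4°

cos²i = (1.79024 − 1)/3 = 0.26341; i = arccos(0.51324) = 59.120°.
sin r = sin 59.120°/1.338 = 0.64144; r = 39.899°.
D_min = 2·59.120° − 4·39.899° + 180° = 138.643°.
Rainbow angle = 180° − D_min = 41.357°.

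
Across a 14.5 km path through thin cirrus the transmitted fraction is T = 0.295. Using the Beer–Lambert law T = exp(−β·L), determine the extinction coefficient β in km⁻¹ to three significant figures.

0.0842 km⁻¹

Beer–Lambert: T = exp(−βL) ⇒ β = −ln(T)/L = −ln(0.295)/14.5 = 1.2208/14.5 = 0.08419 km⁻¹.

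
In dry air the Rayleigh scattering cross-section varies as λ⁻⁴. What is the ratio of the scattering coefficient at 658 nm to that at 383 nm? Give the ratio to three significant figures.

0.115

Rayleigh scattering ∝ λ⁻⁴, so the ratio of coefficients is the inverse fourth power of the wavelength ratio.
σ(658)/σ(383) = (383/658)⁴ = (0.5821)⁴ = 0.1148.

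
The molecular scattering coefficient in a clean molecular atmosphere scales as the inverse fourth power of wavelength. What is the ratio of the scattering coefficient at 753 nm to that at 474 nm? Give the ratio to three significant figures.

Rayleigh scattering ∝ λ⁻⁴, so the ratio of coefficients is the inverse fourth power of the wavelength ratio.
σ(753)/σ(474) = (474/753)⁴ = (0.6295)⁴ = 0.157.

0.157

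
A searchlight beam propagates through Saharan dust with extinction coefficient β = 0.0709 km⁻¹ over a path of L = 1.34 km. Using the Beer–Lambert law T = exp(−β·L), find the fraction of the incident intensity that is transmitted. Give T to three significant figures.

τ = β·L = 0.0709 × 1.34 = 0.0950.
T = exp(−0.0950) = 0.9094.

0.909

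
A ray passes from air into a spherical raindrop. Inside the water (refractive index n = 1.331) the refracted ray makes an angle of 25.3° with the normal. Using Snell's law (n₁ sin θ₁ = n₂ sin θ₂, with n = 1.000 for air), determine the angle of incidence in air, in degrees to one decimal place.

Snell: sin θ_i = n · sin θ_r = 1.331 × sin 25.3° = 1.331 × 0.4274 = 0.5688.
θ_i = arcsin(0.5688) = 34.67°.

34.7°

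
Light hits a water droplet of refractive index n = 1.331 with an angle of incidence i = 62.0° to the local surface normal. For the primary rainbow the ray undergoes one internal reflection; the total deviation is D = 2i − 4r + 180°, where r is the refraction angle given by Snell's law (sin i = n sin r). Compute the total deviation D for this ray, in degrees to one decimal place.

sin r = sin 62.0° / 1.331 = 0.8829/1.331 = 0.6634; r = 41.56°.
D = 2·62.0° − 4·41.56° + 180° = 124.00° − 166.23° + 180° = 137.77°.

137.8°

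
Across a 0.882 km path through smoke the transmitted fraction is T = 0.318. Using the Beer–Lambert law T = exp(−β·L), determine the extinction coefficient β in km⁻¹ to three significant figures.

1.30 km⁻¹

Beer–Lambert: T = exp(−βL) ⇒ β = −ln(T)/L = −ln(0.318)/0.882 = 1.1457/0.882 = 1.299 km⁻¹.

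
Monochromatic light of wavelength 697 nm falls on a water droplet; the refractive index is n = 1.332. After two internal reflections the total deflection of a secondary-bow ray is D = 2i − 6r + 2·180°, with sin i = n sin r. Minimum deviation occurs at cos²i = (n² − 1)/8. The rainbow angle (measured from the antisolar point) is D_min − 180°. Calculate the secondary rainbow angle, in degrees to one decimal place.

50.6°

cos²i = (1.77422 − 1)/8 = 0.09678; i = arccos(0.31109) = 71.875°.
sin r = sin 71.875°/1.332 = 0.71350; r = 45.520°.
D_min = 2·71.875° − 6·45.520° + 360° = 230.628°.
Rainbow angle = D_min − 180° = 50.628°.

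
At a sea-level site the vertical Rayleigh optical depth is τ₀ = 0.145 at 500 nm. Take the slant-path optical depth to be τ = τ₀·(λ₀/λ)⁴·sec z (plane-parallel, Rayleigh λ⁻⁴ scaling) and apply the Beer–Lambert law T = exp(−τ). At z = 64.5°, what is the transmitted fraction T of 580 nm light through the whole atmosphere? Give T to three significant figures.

sec 64.5° = 2.3228.
τ = 0.145 × (500/580)⁴ × 2.3228 = 0.145 × 0.5523 × 2.3228 = 0.1860.
T = exp(−0.1860) = 0.8303.

0.830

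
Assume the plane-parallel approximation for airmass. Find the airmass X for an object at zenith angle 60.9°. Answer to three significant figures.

2.06

X = sec z = 1/cos 60.9° = 1/0.4863 = 2.0562.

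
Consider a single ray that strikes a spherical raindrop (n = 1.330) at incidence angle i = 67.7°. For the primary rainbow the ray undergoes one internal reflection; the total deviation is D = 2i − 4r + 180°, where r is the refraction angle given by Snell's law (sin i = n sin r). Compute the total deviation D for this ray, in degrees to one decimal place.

139.1°

sin r = sin 67.7° / 1.330 = 0.9252/1.330 = 0.6956; r = 44.08°.
D = 2·67.7° − 4·44.08° + 180° = 135.40° − 176.31° + 180° = 139.09°.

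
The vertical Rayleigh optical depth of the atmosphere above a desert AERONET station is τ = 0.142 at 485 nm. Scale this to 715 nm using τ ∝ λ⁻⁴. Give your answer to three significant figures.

0.0301

τ(715 nm) = τ(485 nm) × (485/715)⁴ = 0.142 × (0.6783)⁴ = 0.142 × 0.2117 = 0.0301.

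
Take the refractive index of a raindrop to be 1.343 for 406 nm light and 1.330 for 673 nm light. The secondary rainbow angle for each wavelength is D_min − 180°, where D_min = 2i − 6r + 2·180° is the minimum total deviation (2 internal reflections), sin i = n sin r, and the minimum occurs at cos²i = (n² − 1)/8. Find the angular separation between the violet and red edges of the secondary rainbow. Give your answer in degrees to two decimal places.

3.38°

At 406 nm (n = 1.343): cos²i = 0.10046 → i = 71.522°, r = 44.928°, D_min = 233.478°, rainbow angle = 53.478°.
At 673 nm (n = 1.330): cos²i = 0.09611 → i = 71.940°, r = 45.630°, D_min = 230.101°, rainbow angle = 50.101°.
Angular width = |53.478° − 50.101°| = 3.377°.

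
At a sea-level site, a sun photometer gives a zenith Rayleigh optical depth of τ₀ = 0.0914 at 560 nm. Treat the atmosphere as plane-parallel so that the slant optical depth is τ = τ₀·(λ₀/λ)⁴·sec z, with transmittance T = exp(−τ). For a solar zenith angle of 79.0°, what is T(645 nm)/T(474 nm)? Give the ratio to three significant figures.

1.94

Airmass: sec 79.0° = 5.2408.
τ(645 nm) = 0.0914 × (560/645)⁴ × 5.2408 = 0.0914 × 0.5682 × 5.2408 = 0.2722.
τ(474 nm) = 0.0914 × (560/474)⁴ × 5.2408 = 0.0914 × 1.9482 × 5.2408 = 0.9332.
T(645)/T(474) = exp(τ_B − τ_A) = exp(0.6610) = 1.9368.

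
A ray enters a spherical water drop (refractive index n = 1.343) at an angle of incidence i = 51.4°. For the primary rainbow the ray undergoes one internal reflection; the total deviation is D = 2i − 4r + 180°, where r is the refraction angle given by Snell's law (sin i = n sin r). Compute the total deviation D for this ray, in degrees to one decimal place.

sin r = sin 51.4° / 1.343 = 0.7815/1.343 = 0.5819; r = 35.59°.
D = 2·51.4° − 4·35.59° + 180° = 102.80° − 142.34° + 180° = 140.46°.

140.5°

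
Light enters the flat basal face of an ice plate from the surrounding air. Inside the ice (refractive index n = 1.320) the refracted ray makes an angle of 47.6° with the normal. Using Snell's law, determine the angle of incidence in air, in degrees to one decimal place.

77.1°

Snell: sin θ_i = n · sin θ_r = 1.320 × sin 47.6° = 1.320 × 0.7385 = 0.9748.
θ_i = arcsin(0.9748) = 77.10°.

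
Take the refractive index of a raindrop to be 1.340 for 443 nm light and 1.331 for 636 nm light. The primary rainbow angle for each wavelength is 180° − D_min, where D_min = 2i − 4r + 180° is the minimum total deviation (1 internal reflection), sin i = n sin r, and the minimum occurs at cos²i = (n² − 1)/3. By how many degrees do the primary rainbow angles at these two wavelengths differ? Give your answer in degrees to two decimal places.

At 443 nm (n = 1.340): cos²i = 0.26520 → i = 59.004°, r = 39.770°, D_min = 138.929°, rainbow angle = 41.071°.
At 636 nm (n = 1.331): cos²i = 0.25719 → i = 59.527°, r = 40.356°, D_min = 137.630°, rainbow angle = 42.370°.
Angular width = |41.071° − 42.370°| = 1.299°.

1.30°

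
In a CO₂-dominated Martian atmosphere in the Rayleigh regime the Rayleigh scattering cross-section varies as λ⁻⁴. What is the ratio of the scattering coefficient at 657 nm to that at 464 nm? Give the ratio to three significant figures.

0.249

Rayleigh scattering ∝ λ⁻⁴, so the ratio of coefficients is the inverse fourth power of the wavelength ratio.
σ(657)/σ(464) = (464/657)⁴ = (0.7062)⁴ = 0.2488.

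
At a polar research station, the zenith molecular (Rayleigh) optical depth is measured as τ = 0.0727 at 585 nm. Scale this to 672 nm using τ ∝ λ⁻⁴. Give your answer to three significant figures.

τ(672 nm) = τ(585 nm) × (585/672)⁴ = 0.0727 × (0.8705)⁴ = 0.0727 × 0.5743 = 0.0418.

0.0418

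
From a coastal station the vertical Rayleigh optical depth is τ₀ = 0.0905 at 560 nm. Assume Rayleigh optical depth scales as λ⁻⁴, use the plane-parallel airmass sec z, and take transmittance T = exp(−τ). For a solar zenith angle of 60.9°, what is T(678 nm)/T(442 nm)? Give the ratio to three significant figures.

1.48

Airmass: sec 60.9° = 2.0562.
τ(678 nm) = 0.0905 × (560/678)⁴ × 2.0562 = 0.0905 × 0.4654 × 2.0562 = 0.0866.
τ(442 nm) = 0.0905 × (560/442)⁴ × 2.0562 = 0.0905 × 2.5767 × 2.0562 = 0.4795.
T(678)/T(442) = exp(τ_B − τ_A) = exp(0.3929) = 1.4812.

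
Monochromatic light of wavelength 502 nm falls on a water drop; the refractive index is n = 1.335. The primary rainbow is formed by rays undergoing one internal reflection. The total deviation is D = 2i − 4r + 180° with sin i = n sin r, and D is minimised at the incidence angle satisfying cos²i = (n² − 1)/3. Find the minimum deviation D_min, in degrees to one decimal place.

138.2°

cos²i = (1.78222 − 1)/3 = 0.26074; i = arccos(0.51063) = 59.294°.
sin r = sin 59.294°/1.335 = 0.64405; r = 40.094°.
D_min = 2·59.294° − 4·40.094° + 180° = 138.212°.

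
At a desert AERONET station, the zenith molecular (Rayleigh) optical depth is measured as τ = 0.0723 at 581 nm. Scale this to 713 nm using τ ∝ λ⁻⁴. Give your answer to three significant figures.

τ(713 nm) = τ(581 nm) × (581/713)⁴ = 0.0723 × (0.8149)⁴ = 0.0723 × 0.4409 = 0.0319.

0.0319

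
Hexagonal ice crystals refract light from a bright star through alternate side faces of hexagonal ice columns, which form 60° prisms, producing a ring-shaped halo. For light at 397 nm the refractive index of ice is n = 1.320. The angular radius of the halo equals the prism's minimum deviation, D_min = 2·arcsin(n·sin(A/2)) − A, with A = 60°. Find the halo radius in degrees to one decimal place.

n·sin(A/2) = 1.320 × sin 30° = 1.320 × 0.5000 = 0.6600.
D_min = 2·arcsin(0.6600) − 60° = 2 × 41.300° − 60° = 22.600°.

22.6°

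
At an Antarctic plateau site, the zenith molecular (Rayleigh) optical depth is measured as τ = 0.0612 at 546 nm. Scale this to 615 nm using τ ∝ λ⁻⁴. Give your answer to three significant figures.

0.0380

τ(615 nm) = τ(546 nm) × (546/615)⁴ = 0.0612 × (0.8878)⁴ = 0.0612 × 0.6213 = 0.0380.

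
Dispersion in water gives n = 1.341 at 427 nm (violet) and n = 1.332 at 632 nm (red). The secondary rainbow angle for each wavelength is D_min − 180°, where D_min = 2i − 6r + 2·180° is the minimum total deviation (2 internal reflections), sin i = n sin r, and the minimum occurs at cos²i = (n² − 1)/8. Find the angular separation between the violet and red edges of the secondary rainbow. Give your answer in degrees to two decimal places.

2.34°

At 427 nm (n = 1.341): cos²i = 0.09979 → i = 71.586°, r = 45.034°, D_min = 232.966°, rainbow angle = 52.966°.
At 632 nm (n = 1.332): cos²i = 0.09678 → i = 71.875°, r = 45.520°, D_min = 230.628°, rainbow angle = 50.628°.
Angular width = |52.966° − 50.628°| = 2.337°.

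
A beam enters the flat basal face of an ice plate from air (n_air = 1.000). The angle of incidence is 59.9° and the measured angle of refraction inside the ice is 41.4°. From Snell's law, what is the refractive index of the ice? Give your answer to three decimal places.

n = sin θ_i / sin θ_r = sin 59.9° / sin 41.4° = 0.8652 / 0.6613 = 1.3082.

1.308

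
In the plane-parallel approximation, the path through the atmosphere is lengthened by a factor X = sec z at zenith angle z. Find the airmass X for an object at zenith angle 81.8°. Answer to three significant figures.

7.01

X = sec z = 1/cos 81.8° = 1/0.1426 = 7.0112.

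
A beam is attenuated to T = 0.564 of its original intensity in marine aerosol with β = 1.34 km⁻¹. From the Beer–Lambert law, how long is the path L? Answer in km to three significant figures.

Beer–Lambert: T = exp(−βL) ⇒ L = −ln(T)/β = −ln(0.564)/1.34 = 0.5727/1.34 = 0.4274 km.

0.427 km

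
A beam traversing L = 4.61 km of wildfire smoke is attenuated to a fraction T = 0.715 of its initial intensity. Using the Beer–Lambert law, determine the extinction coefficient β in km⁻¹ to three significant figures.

0.0728 km⁻¹

Beer–Lambert: T = exp(−βL) ⇒ β = −ln(T)/L = −ln(0.715)/4.61 = 0.3355/4.61 = 0.07277 km⁻¹.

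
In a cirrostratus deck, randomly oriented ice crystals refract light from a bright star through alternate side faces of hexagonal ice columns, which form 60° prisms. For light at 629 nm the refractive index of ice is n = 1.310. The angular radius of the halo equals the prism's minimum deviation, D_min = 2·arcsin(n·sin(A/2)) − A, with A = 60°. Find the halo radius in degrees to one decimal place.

21.8°

n·sin(A/2) = 1.310 × sin 30° = 1.310 × 0.5000 = 0.6550.
D_min = 2·arcsin(0.6550) − 60° = 2 × 40.920° − 60° = 21.839°.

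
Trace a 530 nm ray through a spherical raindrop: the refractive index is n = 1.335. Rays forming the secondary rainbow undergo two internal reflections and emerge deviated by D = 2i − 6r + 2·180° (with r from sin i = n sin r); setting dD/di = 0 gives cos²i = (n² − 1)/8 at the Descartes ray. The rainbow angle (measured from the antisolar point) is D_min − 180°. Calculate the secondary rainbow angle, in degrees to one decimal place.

cos²i = (1.78222 − 1)/8 = 0.09778; i = arccos(0.31269) = 71.778°.
sin r = sin 71.778°/1.335 = 0.71150; r = 45.357°.
D_min = 2·71.778° − 6·45.357° + 360° = 231.414°.
Rainbow angle = D_min − 180° = 51.414°.

51.4°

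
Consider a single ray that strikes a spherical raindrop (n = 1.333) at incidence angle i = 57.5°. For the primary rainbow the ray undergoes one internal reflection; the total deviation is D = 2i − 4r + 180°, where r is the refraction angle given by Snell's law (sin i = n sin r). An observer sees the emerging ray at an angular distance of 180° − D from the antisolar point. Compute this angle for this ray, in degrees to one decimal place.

42.0°

sin r = sin 57.5° / 1.333 = 0.8434/1.333 = 0.6327; r = 39.25°.
D = 2·57.5° − 4·39.25° + 180° = 115.00° − 157.00° + 180° = 138.00°.
Angle from antisolar point = 180° − D = 42.00°.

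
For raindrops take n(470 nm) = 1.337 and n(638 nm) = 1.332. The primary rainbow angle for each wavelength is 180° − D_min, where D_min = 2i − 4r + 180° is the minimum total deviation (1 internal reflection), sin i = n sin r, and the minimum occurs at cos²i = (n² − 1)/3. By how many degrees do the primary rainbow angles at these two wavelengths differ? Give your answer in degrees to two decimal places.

At 470 nm (n = 1.337): cos²i = 0.26252 → i = 59.178°, r = 39.964°, D_min = 138.500°, rainbow angle = 41.500°.
At 638 nm (n = 1.332): cos²i = 0.25807 → i = 59.469°, r = 40.290°, D_min = 137.776°, rainbow angle = 42.224°.
Angular width = |41.500° − 42.224°| = 0.724°.

0.72°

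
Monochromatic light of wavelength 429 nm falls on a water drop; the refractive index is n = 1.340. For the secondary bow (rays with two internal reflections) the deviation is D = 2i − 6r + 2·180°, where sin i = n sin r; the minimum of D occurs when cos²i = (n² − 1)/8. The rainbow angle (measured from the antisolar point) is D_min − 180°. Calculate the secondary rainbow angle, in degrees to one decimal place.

cos²i = (1.79560 − 1)/8 = 0.09945; i = arccos(0.31536) = 71.618°.
sin r = sin 71.618°/1.340 = 0.70819; r = 45.088°.
D_min = 2·71.618° − 6·45.088° + 360° = 232.709°.
Rainbow angle = D_min − 180° = 52.709°.

52.7°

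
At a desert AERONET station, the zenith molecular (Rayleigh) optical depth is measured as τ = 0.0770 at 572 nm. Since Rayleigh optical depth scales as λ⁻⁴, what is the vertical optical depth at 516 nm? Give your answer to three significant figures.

0.116

τ(516 nm) = τ(572 nm) × (572/516)⁴ = 0.0770 × (1.1085)⁴ = 0.0770 × 1.5100 = 0.1163.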